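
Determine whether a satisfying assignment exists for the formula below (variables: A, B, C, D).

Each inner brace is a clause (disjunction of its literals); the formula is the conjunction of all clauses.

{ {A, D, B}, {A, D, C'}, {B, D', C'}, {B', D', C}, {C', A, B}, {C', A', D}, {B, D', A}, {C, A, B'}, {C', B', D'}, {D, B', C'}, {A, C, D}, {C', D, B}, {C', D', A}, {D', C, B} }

Yes, satisfiable

Try A = 1.
Try C = 0.
Try B = 1.
Unit clause (D') forces D = 0.
Every clause now holds.
A satisfying assignment: A ↦ 1; B ↦ 1; C ↦ 0; D ↦ 0.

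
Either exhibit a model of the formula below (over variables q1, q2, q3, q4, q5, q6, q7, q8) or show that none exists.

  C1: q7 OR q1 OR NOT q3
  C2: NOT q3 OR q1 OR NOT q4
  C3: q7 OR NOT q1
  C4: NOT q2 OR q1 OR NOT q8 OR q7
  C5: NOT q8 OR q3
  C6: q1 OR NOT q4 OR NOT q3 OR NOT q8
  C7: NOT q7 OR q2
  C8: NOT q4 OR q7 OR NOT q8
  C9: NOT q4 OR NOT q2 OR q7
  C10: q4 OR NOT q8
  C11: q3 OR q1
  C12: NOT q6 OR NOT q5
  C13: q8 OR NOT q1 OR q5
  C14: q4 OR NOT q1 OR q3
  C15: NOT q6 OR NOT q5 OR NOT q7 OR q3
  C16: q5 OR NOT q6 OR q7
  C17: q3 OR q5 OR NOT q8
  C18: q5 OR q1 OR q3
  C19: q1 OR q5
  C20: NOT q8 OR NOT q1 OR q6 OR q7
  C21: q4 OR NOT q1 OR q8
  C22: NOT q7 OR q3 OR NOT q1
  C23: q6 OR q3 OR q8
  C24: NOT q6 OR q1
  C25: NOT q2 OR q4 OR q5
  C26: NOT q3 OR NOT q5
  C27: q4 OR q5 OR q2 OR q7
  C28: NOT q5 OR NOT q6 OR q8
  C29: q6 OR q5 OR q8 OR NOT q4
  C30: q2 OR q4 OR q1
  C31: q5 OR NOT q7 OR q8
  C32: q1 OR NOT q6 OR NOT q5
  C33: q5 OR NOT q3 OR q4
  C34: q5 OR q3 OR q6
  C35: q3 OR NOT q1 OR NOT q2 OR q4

Try q7 = true.
Unit clause (q2) forces q2 = true.
Try q8 = true.
Unit clause (q3) forces q3 = true.
Unit clause (q4) forces q4 = true.
Unit clause (q1) forces q1 = true.
Unit clause (NOT q5) forces q5 = false.
Every clause is now satisfied; q6 is unconstrained.

q1 ↦ true,  q2 ↦ true,  q3 ↦ true,  q4 ↦ true,  q5 ↦ false,  q6 ↦ false,  q7 ↦ true,  q8 ↦ true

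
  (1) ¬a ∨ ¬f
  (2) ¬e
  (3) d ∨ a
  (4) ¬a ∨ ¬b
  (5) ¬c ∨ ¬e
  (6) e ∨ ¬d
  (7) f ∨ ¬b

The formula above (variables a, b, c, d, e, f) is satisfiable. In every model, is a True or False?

True

Suppose a = False.
Unit clause (¬e) forces e = False.
Unit clause (d) forces d = True.
But (¬d) is also a unit clause — contradiction.
So every satisfying assignment has a = True.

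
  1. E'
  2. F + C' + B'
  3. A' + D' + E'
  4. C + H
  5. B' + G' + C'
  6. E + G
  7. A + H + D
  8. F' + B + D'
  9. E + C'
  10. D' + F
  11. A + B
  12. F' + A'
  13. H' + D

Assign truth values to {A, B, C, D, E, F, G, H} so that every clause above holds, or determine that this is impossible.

(E') alone gives E = 0.
(G) alone gives G = 1.
(C') alone gives C = 0.
(H) alone gives H = 1.
(D) alone gives D = 1.
(F) alone gives F = 1.
(B) alone gives B = 1.
(A') alone gives A = 0.
Every clause now holds.

A: 0, B: 1, C: 0, D: 1, E: 0, F: 1, G: 1, H: 1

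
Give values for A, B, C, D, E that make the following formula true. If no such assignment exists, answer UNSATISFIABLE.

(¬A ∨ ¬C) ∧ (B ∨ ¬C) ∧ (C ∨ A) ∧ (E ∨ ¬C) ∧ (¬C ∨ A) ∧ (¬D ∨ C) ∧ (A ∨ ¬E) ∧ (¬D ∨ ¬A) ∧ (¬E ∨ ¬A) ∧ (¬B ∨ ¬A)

A: True; B: False; C: False; D: False; E: False

Case A = True:
From the singleton clause (¬C), C = False.
From the singleton clause (¬D), D = False.
From the singleton clause (¬E), E = False.
From the singleton clause (¬B), B = False.
This assignment satisfies each clause.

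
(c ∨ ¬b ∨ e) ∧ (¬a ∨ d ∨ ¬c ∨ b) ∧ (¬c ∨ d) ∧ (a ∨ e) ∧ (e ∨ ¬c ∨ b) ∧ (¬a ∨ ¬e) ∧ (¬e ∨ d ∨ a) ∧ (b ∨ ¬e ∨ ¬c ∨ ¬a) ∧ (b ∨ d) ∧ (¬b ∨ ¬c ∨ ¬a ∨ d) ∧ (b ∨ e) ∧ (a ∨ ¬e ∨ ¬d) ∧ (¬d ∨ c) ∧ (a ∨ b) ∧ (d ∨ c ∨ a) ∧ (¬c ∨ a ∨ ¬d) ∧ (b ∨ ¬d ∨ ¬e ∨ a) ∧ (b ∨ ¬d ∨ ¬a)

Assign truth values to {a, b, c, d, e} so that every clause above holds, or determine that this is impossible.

a: True; b: True; c: True; d: True; e: False

Suppose c = True.
Unit clause (d) forces d = True.
Unit clause (a) forces a = True.
Unit clause (¬e) forces e = False.
Unit clause (b) forces b = True.
This assignment satisfies each clause.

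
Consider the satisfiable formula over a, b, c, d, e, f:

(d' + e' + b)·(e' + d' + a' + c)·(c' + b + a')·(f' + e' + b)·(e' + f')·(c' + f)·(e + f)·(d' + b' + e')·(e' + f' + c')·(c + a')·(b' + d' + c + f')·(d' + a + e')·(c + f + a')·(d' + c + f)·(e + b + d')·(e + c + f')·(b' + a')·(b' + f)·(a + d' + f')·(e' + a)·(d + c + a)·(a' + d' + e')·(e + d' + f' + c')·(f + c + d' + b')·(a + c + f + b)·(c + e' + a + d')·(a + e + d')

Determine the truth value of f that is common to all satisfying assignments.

True

Suppose f = 0.
Unit clause (c') forces c = 0.
Unit clause (e) forces e = 1.
Unit clause (a') forces a = 0.
But (a) is also a unit clause — contradiction.
So every satisfying assignment has f = True.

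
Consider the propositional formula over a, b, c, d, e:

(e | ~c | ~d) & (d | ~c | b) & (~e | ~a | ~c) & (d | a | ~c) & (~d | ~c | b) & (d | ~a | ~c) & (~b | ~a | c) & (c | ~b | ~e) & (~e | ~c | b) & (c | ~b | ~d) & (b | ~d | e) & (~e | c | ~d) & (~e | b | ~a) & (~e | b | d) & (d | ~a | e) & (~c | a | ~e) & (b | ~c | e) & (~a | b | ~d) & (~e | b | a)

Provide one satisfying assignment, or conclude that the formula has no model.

Case e = 0:
Case c = 0:
Case b = 0:
(~d) alone gives d = 0.
(~a) alone gives a = 0.
Every clause now holds.

a ↦ 0, b ↦ 0, c ↦ 0, d ↦ 0, e ↦ 0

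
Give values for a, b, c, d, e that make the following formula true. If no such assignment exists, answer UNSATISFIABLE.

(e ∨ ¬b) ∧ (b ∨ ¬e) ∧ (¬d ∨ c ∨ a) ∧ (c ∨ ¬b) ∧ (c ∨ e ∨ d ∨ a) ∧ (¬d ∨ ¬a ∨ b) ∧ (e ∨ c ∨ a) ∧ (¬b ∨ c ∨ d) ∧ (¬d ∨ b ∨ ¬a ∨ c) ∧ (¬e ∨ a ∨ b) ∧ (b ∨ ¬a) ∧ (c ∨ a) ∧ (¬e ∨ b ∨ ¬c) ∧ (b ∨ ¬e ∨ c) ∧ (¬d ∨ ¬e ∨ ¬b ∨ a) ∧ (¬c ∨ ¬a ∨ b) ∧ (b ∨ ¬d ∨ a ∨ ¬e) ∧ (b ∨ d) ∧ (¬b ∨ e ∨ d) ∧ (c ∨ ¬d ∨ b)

a=True,  b=True,  c=True,  d=False,  e=True

Case e = True:
Unit clause (b) forces b = True.
Unit clause (c) forces c = True.
Case d = False:
Every clause is now satisfied; a is unconstrained.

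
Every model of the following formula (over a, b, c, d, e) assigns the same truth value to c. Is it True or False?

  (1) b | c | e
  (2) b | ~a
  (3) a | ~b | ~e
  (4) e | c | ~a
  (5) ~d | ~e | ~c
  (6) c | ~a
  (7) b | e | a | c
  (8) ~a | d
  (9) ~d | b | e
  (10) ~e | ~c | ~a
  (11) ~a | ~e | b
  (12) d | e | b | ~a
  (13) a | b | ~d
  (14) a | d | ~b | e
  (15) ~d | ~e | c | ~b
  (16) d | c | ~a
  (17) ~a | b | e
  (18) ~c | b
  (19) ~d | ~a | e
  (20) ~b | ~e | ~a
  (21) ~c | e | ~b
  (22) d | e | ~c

Suppose c = 1.
Unit clause (b) forces b = 1.
Unit clause (e) forces e = 1.
Unit clause (a) forces a = 1.
Now (~a) is unsatisfied and unit — conflict.
So every satisfying assignment has c = False.

False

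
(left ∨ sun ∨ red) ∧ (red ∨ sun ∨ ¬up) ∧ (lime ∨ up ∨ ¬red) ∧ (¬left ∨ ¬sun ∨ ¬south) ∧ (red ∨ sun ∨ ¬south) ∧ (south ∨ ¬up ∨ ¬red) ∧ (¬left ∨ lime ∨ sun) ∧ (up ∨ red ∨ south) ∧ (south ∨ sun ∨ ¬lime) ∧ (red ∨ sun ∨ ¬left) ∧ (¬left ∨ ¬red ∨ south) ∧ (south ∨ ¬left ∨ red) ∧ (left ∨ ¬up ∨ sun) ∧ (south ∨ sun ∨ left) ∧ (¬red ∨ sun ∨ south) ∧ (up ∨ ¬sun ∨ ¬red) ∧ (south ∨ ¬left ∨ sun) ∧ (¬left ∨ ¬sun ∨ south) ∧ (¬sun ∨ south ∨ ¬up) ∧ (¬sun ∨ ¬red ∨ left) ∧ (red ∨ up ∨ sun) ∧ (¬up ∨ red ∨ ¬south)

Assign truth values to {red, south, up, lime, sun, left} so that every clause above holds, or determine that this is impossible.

Try left = False.
Try sun = True.
The clause (¬red) is unit, so red = False.
Try up = False.
The clause (south) is unit, so south = True.
All clauses hold; lime can take either value.

red=False, south=True, up=False, lime=False, sun=True, left=False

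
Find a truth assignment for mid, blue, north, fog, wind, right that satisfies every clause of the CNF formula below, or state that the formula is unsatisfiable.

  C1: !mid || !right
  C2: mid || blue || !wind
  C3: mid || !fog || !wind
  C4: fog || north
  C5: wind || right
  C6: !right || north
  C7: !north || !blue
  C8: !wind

mid: false; blue: false; north: true; fog: true; wind: false; right: true

From the singleton clause (!wind), wind = false.
From the singleton clause (right), right = true.
From the singleton clause (!mid), mid = false.
From the singleton clause (north), north = true.
From the singleton clause (!blue), blue = false.
No clause remains; fog is free.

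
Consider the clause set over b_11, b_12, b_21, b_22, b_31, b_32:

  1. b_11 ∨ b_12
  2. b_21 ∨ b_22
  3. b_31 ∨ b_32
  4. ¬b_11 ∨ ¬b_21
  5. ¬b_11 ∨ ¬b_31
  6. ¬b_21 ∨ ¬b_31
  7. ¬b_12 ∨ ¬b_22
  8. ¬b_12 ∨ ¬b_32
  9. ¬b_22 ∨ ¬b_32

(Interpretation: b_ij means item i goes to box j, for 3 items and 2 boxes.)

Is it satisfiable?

Suppose b_11 = True.
The clause (¬b_21) is unit, so b_21 = False.
The clause (b_22) is unit, so b_22 = True.
The clause (¬b_31) is unit, so b_31 = False.
The clause (b_32) is unit, so b_32 = True.
That conflicts with the unit clause (¬b_32).
Backtrack on b_11: now try b_11 = False.
The clause (b_12) is unit, so b_12 = True.
The clause (¬b_22) is unit, so b_22 = False.
The clause (b_21) is unit, so b_21 = True.
The clause (¬b_31) is unit, so b_31 = False.
The clause (b_32) is unit, so b_32 = True.
That conflicts with the unit clause (¬b_32).
Neither b_11 = True nor b_11 = False works.
No assignment satisfies every clause.

No, unsatisfiable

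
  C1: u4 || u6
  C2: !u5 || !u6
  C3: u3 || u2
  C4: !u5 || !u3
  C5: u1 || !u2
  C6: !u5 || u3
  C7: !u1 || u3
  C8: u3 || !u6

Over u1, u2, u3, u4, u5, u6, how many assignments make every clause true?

There are 2^6 = 64 truth assignments over (u1, u2, u3, u4, u5, u6).
Split on u4. With u4 = true, the clauses containing u4 are satisfied and !u4 drops from the rest; 6 of the 2^5 = 32 assignments to the other variables satisfy what remains.
With u4 = false, by the same count on the reduced clause set, 3 assignments work.
Total: 6 + 3 = 9.

9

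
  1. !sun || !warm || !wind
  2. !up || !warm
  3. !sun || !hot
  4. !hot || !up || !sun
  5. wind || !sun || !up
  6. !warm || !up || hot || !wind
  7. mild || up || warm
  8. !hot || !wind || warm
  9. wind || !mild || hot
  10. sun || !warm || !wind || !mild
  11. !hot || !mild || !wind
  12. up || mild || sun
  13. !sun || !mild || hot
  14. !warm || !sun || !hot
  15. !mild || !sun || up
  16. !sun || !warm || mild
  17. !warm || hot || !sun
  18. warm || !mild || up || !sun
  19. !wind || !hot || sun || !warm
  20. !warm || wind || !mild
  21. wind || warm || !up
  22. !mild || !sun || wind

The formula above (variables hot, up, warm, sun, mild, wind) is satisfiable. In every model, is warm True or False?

False

Suppose warm = true.
(!up) alone gives up = false.
Branch on sun: set sun = false.
(mild) alone gives mild = true.
(!wind) alone gives wind = false.
Now (wind) is unsatisfied and unit — conflict.
Backtrack on sun: now try sun = true.
(!wind) alone gives wind = false.
(!hot) alone gives hot = false.
Now (hot) is unsatisfied and unit — conflict.
Both values of sun lead to a conflict.
So every satisfying assignment has warm = False.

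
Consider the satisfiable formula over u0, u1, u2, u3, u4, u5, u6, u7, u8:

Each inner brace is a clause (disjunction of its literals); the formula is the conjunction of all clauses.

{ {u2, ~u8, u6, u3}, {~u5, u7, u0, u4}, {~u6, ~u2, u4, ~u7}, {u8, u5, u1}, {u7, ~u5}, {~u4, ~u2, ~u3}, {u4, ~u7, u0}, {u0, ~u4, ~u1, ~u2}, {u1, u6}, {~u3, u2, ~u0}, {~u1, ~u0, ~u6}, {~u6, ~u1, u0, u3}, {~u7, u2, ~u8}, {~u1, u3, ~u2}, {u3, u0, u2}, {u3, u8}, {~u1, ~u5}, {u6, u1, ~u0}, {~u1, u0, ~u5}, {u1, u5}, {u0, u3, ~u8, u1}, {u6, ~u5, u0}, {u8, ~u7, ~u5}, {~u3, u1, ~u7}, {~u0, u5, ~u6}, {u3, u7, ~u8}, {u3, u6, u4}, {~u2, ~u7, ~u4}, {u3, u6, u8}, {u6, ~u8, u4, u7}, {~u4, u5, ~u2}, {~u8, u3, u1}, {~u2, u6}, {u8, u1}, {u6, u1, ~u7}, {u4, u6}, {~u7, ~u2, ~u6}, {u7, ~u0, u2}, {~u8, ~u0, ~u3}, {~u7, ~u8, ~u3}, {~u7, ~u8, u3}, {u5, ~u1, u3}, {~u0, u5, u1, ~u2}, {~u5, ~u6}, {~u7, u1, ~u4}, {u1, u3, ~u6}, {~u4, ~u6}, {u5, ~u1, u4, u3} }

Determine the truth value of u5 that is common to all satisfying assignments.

False

Suppose u5 = 1.
The clause (u7) is unit, so u7 = 1.
The clause (~u1) is unit, so u1 = 0.
The clause (u6) is unit, so u6 = 1.
But (~u6) is also a unit clause — contradiction.
So every satisfying assignment has u5 = False.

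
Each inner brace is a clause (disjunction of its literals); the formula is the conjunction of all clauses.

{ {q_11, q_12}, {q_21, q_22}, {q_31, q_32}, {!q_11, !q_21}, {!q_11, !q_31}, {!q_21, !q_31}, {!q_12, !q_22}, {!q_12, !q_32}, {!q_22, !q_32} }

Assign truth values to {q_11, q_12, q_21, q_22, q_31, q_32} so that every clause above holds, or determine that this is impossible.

UNSATISFIABLE

Try q_11 = true.
Unit clause (!q_21) forces q_21 = false.
Unit clause (q_22) forces q_22 = true.
Unit clause (!q_31) forces q_31 = false.
Unit clause (q_32) forces q_32 = true.
Now (!q_32) is unsatisfied and unit — conflict.
Undo q_11 and try q_11 = false.
Unit clause (q_12) forces q_12 = true.
Unit clause (!q_22) forces q_22 = false.
Unit clause (q_21) forces q_21 = true.
Unit clause (!q_31) forces q_31 = false.
Unit clause (q_32) forces q_32 = true.
Now (!q_32) is unsatisfied and unit — conflict.
Either choice for q_11 ends in contradiction.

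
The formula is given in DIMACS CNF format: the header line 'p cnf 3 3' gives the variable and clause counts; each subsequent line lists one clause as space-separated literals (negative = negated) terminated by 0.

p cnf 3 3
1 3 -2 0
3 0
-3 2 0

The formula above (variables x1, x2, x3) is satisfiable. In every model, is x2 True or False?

Suppose x2 = False.
From the singleton clause (x3), x3 = True.
That conflicts with the unit clause (¬x3).
So every satisfying assignment has x2 = True.

True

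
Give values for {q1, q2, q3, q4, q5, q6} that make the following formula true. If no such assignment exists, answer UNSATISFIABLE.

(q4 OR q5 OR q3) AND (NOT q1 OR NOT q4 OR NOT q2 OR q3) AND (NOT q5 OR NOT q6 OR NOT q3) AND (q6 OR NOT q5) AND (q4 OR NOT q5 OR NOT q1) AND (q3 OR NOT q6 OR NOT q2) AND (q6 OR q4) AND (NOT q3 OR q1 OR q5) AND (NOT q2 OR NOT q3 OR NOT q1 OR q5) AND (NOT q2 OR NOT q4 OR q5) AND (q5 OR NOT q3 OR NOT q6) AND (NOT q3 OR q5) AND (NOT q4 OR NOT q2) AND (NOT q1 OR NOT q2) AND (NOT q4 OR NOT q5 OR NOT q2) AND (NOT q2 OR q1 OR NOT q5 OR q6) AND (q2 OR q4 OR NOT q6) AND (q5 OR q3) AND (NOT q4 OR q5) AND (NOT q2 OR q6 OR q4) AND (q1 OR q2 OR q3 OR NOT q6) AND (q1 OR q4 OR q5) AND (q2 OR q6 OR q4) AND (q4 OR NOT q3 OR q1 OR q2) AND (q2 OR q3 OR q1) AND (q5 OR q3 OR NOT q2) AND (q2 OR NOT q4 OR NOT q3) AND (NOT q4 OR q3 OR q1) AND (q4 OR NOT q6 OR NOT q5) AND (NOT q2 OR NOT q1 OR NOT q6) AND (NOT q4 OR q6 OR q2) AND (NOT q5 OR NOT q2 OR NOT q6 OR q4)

q1 ↦ true,  q2 ↦ false,  q3 ↦ false,  q4 ↦ true,  q5 ↦ true,  q6 ↦ true

Try q6 = true.
Try q5 = true.
The clause (NOT q3) is unit, so q3 = false.
The clause (NOT q2) is unit, so q2 = false.
The clause (q4) is unit, so q4 = true.
The clause (q1) is unit, so q1 = true.
Every clause now holds.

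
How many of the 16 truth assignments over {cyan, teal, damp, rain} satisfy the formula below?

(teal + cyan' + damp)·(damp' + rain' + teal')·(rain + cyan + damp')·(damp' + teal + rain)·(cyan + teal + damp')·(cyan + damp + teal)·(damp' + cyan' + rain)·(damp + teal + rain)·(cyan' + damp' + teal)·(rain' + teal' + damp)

2

There are 2^4 = 16 truth assignments over (cyan, teal, damp, rain).
Split on damp. With damp = 1, the clauses containing damp are satisfied and damp' drops from the rest; 0 of the 2^3 = 8 assignments to the other variables satisfy what remains.
With damp = 0, by the same count on the reduced clause set, 2 assignments work.
(One model: cyan=F, teal=T, damp=F, rain=F.)
Total: 0 + 2 = 2.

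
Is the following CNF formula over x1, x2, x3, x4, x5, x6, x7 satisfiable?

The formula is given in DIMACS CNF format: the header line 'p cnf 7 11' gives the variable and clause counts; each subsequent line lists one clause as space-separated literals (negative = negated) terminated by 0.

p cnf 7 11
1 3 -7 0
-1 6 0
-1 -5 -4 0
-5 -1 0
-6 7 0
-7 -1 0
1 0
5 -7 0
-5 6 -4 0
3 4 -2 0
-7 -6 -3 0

From the singleton clause (x1), x1 = True.
From the singleton clause (x6), x6 = True.
From the singleton clause (¬x5), x5 = False.
From the singleton clause (x7), x7 = True.
But (¬x7) is also a unit clause — contradiction.
No assignment satisfies every clause.

No, unsatisfiable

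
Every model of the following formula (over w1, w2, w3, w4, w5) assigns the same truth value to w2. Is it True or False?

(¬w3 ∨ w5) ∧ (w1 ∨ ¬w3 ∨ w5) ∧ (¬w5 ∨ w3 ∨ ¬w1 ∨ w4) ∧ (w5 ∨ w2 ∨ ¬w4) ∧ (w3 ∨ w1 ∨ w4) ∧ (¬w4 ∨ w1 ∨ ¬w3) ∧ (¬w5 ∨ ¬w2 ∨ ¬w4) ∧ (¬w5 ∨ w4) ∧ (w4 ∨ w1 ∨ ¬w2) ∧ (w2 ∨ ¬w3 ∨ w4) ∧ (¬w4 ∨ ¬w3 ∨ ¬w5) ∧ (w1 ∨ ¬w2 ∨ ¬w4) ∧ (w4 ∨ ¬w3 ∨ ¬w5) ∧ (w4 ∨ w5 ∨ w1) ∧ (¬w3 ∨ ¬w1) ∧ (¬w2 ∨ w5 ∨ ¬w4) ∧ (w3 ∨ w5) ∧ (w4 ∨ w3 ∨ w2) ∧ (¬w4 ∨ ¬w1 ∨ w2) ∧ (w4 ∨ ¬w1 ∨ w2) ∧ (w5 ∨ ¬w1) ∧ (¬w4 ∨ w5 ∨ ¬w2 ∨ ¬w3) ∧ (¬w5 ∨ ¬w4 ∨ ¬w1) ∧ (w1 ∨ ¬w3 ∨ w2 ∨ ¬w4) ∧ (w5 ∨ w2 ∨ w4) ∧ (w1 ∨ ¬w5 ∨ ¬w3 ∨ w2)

Suppose w2 = True.
Case w3 = False:
From the singleton clause (w5), w5 = True.
From the singleton clause (¬w4), w4 = False.
That conflicts with the unit clause (w4).
Undo w3 and try w3 = True.
From the singleton clause (w5), w5 = True.
From the singleton clause (¬w4), w4 = False.
That conflicts with the unit clause (w4).
Both values of w3 lead to a conflict.
So every satisfying assignment has w2 = False.

False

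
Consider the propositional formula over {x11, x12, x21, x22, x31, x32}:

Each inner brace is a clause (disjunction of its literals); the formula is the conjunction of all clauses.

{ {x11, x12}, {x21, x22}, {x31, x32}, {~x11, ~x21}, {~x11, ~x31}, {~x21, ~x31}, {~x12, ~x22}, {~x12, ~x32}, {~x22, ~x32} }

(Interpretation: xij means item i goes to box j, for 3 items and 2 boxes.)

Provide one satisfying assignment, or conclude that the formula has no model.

UNSATISFIABLE

Branch on x11: set x11 = 1.
The clause (~x21) is unit, so x21 = 0.
The clause (x22) is unit, so x22 = 1.
The clause (~x31) is unit, so x31 = 0.
The clause (x32) is unit, so x32 = 1.
Now (~x32) is unsatisfied and unit — conflict.
So x11 must be the other value — set x11 = 0.
The clause (x12) is unit, so x12 = 1.
The clause (~x22) is unit, so x22 = 0.
The clause (x21) is unit, so x21 = 1.
The clause (~x31) is unit, so x31 = 0.
The clause (x32) is unit, so x32 = 1.
Now (~x32) is unsatisfied and unit — conflict.
Neither x11 = 1 nor x11 = 0 works.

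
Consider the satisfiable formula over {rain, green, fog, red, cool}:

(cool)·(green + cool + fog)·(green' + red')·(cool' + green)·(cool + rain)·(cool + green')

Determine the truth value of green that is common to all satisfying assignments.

Suppose green = 0.
(cool) alone gives cool = 1.
But (cool') is also a unit clause — contradiction.
So every satisfying assignment has green = True.

True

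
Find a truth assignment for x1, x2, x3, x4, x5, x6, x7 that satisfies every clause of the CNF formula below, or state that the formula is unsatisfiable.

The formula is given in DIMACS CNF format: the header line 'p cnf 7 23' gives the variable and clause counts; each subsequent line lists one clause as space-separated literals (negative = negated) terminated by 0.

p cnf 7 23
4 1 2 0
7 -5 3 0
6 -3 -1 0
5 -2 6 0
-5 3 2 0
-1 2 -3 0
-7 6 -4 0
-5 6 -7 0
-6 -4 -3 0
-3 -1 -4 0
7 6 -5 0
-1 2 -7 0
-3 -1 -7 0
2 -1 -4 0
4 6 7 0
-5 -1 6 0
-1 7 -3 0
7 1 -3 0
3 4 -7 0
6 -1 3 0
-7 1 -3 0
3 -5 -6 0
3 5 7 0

x1=True, x2=True, x3=False, x4=True, x5=False, x6=True, x7=True

Suppose x4 = True.
Suppose x7 = True.
Unit clause (x6) forces x6 = True.
Unit clause (¬x3) forces x3 = False.
Unit clause (¬x5) forces x5 = False.
Suppose x1 = True.
Unit clause (x2) forces x2 = True.
This assignment satisfies each clause.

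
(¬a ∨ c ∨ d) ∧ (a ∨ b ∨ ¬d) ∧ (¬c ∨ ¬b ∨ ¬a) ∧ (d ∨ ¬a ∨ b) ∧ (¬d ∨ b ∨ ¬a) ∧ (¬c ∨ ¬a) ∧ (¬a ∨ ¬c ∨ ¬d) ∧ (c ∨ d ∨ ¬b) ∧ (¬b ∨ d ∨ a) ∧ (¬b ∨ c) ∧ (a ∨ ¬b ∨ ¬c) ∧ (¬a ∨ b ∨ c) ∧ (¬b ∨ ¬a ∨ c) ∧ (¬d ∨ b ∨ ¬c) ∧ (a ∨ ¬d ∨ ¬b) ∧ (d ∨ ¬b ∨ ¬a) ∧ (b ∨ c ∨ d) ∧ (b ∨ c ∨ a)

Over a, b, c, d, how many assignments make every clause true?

1

There are 2^4 = 16 truth assignments over (a, b, c, d).
Split on d. With d = True, the clauses containing d are satisfied and ¬d drops from the rest; 0 of the 2^3 = 8 assignments to the other variables satisfy what remains.
With d = False, by the same count on the reduced clause set, 1 assignment works.
Total: 0 + 1 = 1.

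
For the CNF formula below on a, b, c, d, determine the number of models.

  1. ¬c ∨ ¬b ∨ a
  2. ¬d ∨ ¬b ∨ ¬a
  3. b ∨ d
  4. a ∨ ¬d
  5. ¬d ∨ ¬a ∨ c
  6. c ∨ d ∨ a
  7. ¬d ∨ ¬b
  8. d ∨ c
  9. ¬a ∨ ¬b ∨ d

1

There are 2^4 = 16 truth assignments over (a, b, c, d).
Split on d. With d = True, the clauses containing d are satisfied and ¬d drops from the rest; 1 of the 2^3 = 8 assignments to the other variables satisfy what remains.
With d = False, by the same count on the reduced clause set, 0 assignments work.
(One model: a=T, b=F, c=T, d=T.)
Total: 1 + 0 = 1.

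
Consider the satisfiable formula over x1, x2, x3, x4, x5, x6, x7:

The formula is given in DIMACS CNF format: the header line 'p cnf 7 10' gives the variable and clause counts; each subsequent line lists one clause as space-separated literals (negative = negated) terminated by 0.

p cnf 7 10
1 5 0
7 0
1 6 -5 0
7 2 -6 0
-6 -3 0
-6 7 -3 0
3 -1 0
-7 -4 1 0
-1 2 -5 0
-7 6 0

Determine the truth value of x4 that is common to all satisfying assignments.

Suppose x4 = True.
From the singleton clause (x7), x7 = True.
From the singleton clause (x1), x1 = True.
From the singleton clause (x3), x3 = True.
From the singleton clause (¬x6), x6 = False.
Now (x6) is unsatisfied and unit — conflict.
So every satisfying assignment has x4 = False.

False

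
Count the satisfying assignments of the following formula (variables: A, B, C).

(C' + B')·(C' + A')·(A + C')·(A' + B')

There are 2^3 = 8 truth assignments over (A, B, C).
Split on B. With B = 1, the clauses containing B are satisfied and B' drops from the rest; 1 of the 2^2 = 4 assignments to the other variables satisfy what remains.
With B = 0, by the same count on the reduced clause set, 2 assignments work.
Total: 1 + 2 = 3.

3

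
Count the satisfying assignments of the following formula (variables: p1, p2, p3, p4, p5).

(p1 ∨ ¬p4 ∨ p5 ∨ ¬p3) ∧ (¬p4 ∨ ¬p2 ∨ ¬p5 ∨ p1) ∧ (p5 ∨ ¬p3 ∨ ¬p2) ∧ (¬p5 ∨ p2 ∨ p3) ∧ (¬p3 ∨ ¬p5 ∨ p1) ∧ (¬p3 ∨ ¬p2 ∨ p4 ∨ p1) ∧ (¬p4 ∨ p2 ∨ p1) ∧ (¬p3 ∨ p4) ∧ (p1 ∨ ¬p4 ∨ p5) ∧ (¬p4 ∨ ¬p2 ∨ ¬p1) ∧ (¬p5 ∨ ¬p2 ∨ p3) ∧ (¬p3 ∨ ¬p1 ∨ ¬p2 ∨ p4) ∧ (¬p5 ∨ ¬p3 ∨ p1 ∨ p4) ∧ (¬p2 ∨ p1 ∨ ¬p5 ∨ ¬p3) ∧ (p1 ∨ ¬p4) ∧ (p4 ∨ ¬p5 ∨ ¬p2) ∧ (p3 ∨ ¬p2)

5

There are 2^5 = 32 truth assignments over (p1, p2, p3, p4, p5).
Split on p5. With p5 = True, the clauses containing p5 are satisfied and ¬p5 drops from the rest; 1 of the 2^4 = 16 assignments to the other variables satisfy what remains.
With p5 = False, by the same count on the reduced clause set, 4 assignments work.
Total: 1 + 4 = 5.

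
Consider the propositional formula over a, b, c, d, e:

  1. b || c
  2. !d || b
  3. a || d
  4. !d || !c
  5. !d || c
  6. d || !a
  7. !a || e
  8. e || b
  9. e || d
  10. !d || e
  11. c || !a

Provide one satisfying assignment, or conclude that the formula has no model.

UNSATISFIABLE

Branch on b: set b = true.
Branch on a: set a = true.
(d) alone gives d = true.
(!c) alone gives c = false.
That conflicts with the unit clause (c).
Backtrack on a: now try a = false.
(d) alone gives d = true.
(!c) alone gives c = false.
That conflicts with the unit clause (c).
Both values of a lead to a conflict.
Backtrack on b: now try b = false.
(c) alone gives c = true.
(!d) alone gives d = false.
(a) alone gives a = true.
That conflicts with the unit clause (!a).
Both values of b lead to a conflict.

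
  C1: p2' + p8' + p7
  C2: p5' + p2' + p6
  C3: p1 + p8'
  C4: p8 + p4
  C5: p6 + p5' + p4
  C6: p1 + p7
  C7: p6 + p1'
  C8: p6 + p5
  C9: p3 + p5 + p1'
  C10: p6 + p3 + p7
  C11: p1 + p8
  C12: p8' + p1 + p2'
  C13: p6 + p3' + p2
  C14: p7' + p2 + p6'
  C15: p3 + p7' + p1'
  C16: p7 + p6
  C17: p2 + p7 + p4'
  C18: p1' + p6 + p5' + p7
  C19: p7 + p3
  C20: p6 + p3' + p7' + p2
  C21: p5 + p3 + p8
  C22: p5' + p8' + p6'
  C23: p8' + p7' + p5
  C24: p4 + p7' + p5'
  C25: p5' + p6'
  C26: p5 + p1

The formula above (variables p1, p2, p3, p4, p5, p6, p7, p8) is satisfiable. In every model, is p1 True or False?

True

Suppose p1 = 0.
(p8') alone gives p8 = 0.
Now (p8) is unsatisfied and unit — conflict.
So every satisfying assignment has p1 = True.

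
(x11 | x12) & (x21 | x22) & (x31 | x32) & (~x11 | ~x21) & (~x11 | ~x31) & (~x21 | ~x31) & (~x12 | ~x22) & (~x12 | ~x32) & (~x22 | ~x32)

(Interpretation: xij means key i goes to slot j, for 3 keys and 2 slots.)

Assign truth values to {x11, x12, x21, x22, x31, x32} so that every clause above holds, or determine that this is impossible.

UNSATISFIABLE

Case x11 = 1:
From the singleton clause (~x21), x21 = 0.
From the singleton clause (x22), x22 = 1.
From the singleton clause (~x31), x31 = 0.
From the singleton clause (x32), x32 = 1.
Now (~x32) is unsatisfied and unit — conflict.
So x11 must be the other value — set x11 = 0.
From the singleton clause (x12), x12 = 1.
From the singleton clause (~x22), x22 = 0.
From the singleton clause (x21), x21 = 1.
From the singleton clause (~x31), x31 = 0.
From the singleton clause (x32), x32 = 1.
Now (~x32) is unsatisfied and unit — conflict.
Either choice for x11 ends in contradiction.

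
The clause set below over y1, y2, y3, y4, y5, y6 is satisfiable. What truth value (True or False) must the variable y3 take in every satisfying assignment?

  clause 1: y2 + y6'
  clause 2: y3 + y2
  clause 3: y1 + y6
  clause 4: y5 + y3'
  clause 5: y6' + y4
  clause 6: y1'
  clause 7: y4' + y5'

False

Suppose y3 = 1.
(y5) alone gives y5 = 1.
(y1') alone gives y1 = 0.
(y6) alone gives y6 = 1.
(y2) alone gives y2 = 1.
(y4) alone gives y4 = 1.
But (y4') is also a unit clause — contradiction.
So every satisfying assignment has y3 = False.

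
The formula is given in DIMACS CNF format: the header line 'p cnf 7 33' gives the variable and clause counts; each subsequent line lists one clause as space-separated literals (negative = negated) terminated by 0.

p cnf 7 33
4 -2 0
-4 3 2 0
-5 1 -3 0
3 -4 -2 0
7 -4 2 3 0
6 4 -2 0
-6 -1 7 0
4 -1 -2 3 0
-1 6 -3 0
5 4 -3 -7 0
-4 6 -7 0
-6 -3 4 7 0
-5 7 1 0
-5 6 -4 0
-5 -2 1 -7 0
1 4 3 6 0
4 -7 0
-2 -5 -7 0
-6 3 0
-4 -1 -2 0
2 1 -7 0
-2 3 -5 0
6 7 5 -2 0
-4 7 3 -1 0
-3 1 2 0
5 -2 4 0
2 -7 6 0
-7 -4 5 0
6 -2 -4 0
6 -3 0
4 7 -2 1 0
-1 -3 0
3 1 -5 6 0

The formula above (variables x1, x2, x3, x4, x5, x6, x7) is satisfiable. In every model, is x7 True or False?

False

Suppose x7 = True.
The clause (x4) is unit, so x4 = True.
The clause (x6) is unit, so x6 = True.
The clause (x3) is unit, so x3 = True.
The clause (x5) is unit, so x5 = True.
The clause (x1) is unit, so x1 = True.
Now (¬x1) is unsatisfied and unit — conflict.
So every satisfying assignment has x7 = False.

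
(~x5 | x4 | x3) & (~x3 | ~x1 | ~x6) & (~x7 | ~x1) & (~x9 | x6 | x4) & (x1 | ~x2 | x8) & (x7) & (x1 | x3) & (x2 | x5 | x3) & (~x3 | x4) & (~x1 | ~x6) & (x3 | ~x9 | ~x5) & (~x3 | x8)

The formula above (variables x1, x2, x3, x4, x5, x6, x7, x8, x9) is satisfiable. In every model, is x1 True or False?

False

Suppose x1 = 1.
The clause (~x7) is unit, so x7 = 0.
Now (x7) is unsatisfied and unit — conflict.
So every satisfying assignment has x1 = False.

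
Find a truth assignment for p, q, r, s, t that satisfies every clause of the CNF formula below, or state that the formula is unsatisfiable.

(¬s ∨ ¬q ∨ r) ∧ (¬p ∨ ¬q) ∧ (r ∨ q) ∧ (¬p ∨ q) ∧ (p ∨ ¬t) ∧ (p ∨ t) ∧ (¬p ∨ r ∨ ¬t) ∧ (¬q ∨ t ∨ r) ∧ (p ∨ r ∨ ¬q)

Case p = False:
Unit clause (¬t) forces t = False.
Now (t) is unsatisfied and unit — conflict.
Undo p and try p = True.
Unit clause (¬q) forces q = False.
Now (q) is unsatisfied and unit — conflict.
Both values of p lead to a conflict.

UNSATISFIABLE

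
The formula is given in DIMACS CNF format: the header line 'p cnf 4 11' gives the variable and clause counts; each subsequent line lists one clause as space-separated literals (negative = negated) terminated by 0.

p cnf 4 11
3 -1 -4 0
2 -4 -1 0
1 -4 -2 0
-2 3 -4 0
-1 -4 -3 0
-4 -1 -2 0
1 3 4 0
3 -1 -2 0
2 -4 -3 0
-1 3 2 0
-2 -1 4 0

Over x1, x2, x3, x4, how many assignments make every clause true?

4

There are 2^4 = 16 truth assignments over (x1, x2, x3, x4).
Check each against the 11 clauses (columns in the order x1, x2, x3, x4):
  F F F F  ✗ fails (x1 ∨ x3 ∨ x4)
  F F F T  ✓ satisfies all
  F F T F  ✓ satisfies all
  F F T T  ✗ fails (x2 ∨ ¬x4 ∨ ¬x3)
  F T F F  ✗ fails (x1 ∨ x3 ∨ x4)
  F T F T  ✗ fails (x1 ∨ ¬x4 ∨ ¬x2)
  F T T F  ✓ satisfies all
  F T T T  ✗ fails (x1 ∨ ¬x4 ∨ ¬x2)
  T F F F  ✗ fails (¬x1 ∨ x3 ∨ x2)
  T F F T  ✗ fails (x3 ∨ ¬x1 ∨ ¬x4)
  T F T F  ✓ satisfies all
  T F T T  ✗ fails (x2 ∨ ¬x4 ∨ ¬x1)
  T T F F  ✗ fails (x3 ∨ ¬x1 ∨ ¬x2)
  T T F T  ✗ fails (x3 ∨ ¬x1 ∨ ¬x4)
  T T T F  ✗ fails (¬x2 ∨ ¬x1 ∨ x4)
  T T T T  ✗ fails (¬x1 ∨ ¬x4 ∨ ¬x3)
4 of the 16 rows are models.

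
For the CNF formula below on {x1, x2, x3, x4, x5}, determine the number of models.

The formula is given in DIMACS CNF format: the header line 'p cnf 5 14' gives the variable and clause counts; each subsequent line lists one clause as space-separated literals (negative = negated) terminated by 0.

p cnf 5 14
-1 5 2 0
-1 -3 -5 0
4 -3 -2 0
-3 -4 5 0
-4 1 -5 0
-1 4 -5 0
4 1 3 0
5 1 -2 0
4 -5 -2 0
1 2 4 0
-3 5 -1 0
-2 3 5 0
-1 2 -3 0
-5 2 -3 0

There are 2^5 = 32 truth assignments over (x1, x2, x3, x4, x5).
Split on x4. With x4 = True, the clauses containing x4 are satisfied and ¬x4 drops from the rest; 3 of the 2^4 = 16 assignments to the other variables satisfy what remains.
With x4 = False, by the same count on the reduced clause set, 0 assignments work.
Total: 3 + 0 = 3.

3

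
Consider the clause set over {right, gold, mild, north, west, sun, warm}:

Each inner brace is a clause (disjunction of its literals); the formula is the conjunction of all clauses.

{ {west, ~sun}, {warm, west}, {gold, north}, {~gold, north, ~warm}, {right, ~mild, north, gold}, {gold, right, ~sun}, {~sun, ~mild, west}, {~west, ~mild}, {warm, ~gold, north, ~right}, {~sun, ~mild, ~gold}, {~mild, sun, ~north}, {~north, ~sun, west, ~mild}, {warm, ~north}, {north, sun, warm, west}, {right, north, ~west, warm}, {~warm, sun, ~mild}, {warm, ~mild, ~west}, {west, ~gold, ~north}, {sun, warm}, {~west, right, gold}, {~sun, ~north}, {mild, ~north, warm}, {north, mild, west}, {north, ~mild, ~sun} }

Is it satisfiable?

Satisfiable

Case west = 0:
The clause (~sun) is unit, so sun = 0.
The clause (warm) is unit, so warm = 1.
The clause (~mild) is unit, so mild = 0.
The clause (north) is unit, so north = 1.
The clause (~gold) is unit, so gold = 0.
All clauses hold; right can take either value.
A satisfying assignment: right=1,  gold=0,  mild=0,  north=1,  west=0,  sun=0,  warm=1.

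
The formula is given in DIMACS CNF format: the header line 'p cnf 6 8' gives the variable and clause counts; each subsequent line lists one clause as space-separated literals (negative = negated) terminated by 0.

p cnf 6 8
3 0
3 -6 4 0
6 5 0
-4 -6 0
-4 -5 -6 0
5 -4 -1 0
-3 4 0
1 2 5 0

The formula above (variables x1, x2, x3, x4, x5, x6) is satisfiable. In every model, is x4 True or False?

True

Suppose x4 = False.
(x3) alone gives x3 = True.
But (¬x3) is also a unit clause — contradiction.
So every satisfying assignment has x4 = True.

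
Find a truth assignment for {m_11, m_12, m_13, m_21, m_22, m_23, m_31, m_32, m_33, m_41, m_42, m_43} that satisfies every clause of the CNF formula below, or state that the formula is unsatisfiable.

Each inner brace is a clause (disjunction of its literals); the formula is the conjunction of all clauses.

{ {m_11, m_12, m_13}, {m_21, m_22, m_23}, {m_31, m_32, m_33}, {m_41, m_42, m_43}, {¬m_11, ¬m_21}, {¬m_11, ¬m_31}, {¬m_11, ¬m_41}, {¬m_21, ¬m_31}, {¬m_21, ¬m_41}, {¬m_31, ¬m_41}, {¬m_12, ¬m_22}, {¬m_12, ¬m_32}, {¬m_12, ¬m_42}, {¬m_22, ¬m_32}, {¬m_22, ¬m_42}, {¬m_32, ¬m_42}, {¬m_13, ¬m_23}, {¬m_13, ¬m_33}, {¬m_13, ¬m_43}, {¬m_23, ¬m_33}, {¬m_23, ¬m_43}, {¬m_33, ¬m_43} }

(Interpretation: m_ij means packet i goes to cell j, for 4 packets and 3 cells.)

Try m_11 = False.
Try m_12 = True.
From the singleton clause (¬m_22), m_22 = False.
From the singleton clause (¬m_32), m_32 = False.
From the singleton clause (¬m_42), m_42 = False.
Try m_21 = True.
From the singleton clause (¬m_31), m_31 = False.
From the singleton clause (m_33), m_33 = True.
From the singleton clause (¬m_41), m_41 = False.
From the singleton clause (m_43), m_43 = True.
But (¬m_43) is also a unit clause — contradiction.
That branch fails; take m_21 = False instead.
From the singleton clause (m_23), m_23 = True.
From the singleton clause (¬m_13), m_13 = False.
From the singleton clause (¬m_33), m_33 = False.
From the singleton clause (m_31), m_31 = True.
From the singleton clause (¬m_41), m_41 = False.
From the singleton clause (m_43), m_43 = True.
But (¬m_43) is also a unit clause — contradiction.
Both values of m_21 lead to a conflict.
That branch fails; take m_12 = False instead.
From the singleton clause (m_13), m_13 = True.
From the singleton clause (¬m_23), m_23 = False.
From the singleton clause (¬m_33), m_33 = False.
From the singleton clause (¬m_43), m_43 = False.
Try m_21 = True.
From the singleton clause (¬m_31), m_31 = False.
From the singleton clause (m_32), m_32 = True.
From the singleton clause (¬m_41), m_41 = False.
From the singleton clause (m_42), m_42 = True.
But (¬m_42) is also a unit clause — contradiction.
That branch fails; take m_21 = False instead.
From the singleton clause (m_22), m_22 = True.
From the singleton clause (¬m_32), m_32 = False.
From the singleton clause (m_31), m_31 = True.
From the singleton clause (¬m_41), m_41 = False.
From the singleton clause (m_42), m_42 = True.
But (¬m_42) is also a unit clause — contradiction.
Both values of m_21 lead to a conflict.
Both values of m_12 lead to a conflict.
That branch fails; take m_11 = True instead.
From the singleton clause (¬m_21), m_21 = False.
From the singleton clause (¬m_31), m_31 = False.
From the singleton clause (¬m_41), m_41 = False.
Try m_22 = True.
From the singleton clause (¬m_12), m_12 = False.
From the singleton clause (¬m_32), m_32 = False.
From the singleton clause (m_33), m_33 = True.
From the singleton clause (¬m_42), m_42 = False.
From the singleton clause (m_43), m_43 = True.
But (¬m_43) is also a unit clause — contradiction.
That branch fails; take m_22 = False instead.
From the singleton clause (m_23), m_23 = True.
From the singleton clause (¬m_13), m_13 = False.
From the singleton clause (¬m_33), m_33 = False.
From the singleton clause (m_32), m_32 = True.
From the singleton clause (¬m_12), m_12 = False.
From the singleton clause (¬m_42), m_42 = False.
From the singleton clause (m_43), m_43 = True.
But (¬m_43) is also a unit clause — contradiction.
Both values of m_22 lead to a conflict.
Both values of m_11 lead to a conflict.

UNSATISFIABLE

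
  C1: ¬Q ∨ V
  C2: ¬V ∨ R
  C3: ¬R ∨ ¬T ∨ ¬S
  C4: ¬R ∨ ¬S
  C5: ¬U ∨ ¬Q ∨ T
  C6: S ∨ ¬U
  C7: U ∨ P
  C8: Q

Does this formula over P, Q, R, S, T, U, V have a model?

Yes, satisfiable

Unit clause (Q) forces Q = True.
Unit clause (V) forces V = True.
Unit clause (R) forces R = True.
Unit clause (¬S) forces S = False.
Unit clause (¬U) forces U = False.
Unit clause (P) forces P = True.
All clauses hold; T can take either value.
A satisfying assignment: P=True; Q=True; R=True; S=False; T=True; U=False; V=True.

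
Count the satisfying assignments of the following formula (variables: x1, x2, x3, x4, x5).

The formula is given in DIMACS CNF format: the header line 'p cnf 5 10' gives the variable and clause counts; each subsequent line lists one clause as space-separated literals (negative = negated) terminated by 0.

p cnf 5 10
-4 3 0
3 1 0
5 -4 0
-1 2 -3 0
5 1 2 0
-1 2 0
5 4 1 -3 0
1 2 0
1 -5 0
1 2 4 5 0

There are 2^5 = 32 truth assignments over (x1, x2, x3, x4, x5).
Split on x1. With x1 = True, the clauses containing x1 are satisfied and ¬x1 drops from the rest; 5 of the 2^4 = 16 assignments to the other variables satisfy what remains.
With x1 = False, by the same count on the reduced clause set, 0 assignments work.
Total: 5 + 0 = 5.

5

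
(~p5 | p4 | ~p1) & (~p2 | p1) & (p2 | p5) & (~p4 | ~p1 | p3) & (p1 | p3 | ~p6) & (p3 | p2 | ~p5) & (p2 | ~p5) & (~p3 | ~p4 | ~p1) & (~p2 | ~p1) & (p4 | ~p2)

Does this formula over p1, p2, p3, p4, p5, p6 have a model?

No

Branch on p2: set p2 = 0.
The clause (p5) is unit, so p5 = 1.
Now (~p5) is unsatisfied and unit — conflict.
So p2 must be the other value — set p2 = 1.
The clause (p1) is unit, so p1 = 1.
Now (~p1) is unsatisfied and unit — conflict.
Neither p2 = 1 nor p2 = 0 works.
No assignment satisfies every clause.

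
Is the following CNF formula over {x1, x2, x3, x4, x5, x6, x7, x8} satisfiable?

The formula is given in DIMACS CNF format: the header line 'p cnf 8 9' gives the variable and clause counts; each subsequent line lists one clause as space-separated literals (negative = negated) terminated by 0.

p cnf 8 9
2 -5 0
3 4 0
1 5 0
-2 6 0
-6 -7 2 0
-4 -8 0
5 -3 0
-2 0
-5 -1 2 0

The clause (¬x2) is unit, so x2 = False.
The clause (¬x5) is unit, so x5 = False.
The clause (x1) is unit, so x1 = True.
The clause (¬x3) is unit, so x3 = False.
The clause (x4) is unit, so x4 = True.
The clause (¬x8) is unit, so x8 = False.
Suppose x6 = True.
The clause (¬x7) is unit, so x7 = False.
Every clause now holds.
A satisfying assignment: x1: True, x2: False, x3: False, x4: True, x5: False, x6: True, x7: False, x8: False.

Yes, satisfiable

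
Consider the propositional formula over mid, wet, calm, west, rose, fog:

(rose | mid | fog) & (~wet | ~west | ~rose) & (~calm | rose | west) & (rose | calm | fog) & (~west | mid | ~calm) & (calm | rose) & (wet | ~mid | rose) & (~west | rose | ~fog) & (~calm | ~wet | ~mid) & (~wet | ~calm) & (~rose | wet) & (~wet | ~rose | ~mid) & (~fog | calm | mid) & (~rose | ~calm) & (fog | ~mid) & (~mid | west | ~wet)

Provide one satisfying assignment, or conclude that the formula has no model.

Branch on calm: set calm = 0.
From the singleton clause (rose), rose = 1.
From the singleton clause (wet), wet = 1.
From the singleton clause (~west), west = 0.
From the singleton clause (~mid), mid = 0.
From the singleton clause (~fog), fog = 0.
All clauses are satisfied.

mid: 0, wet: 1, calm: 0, west: 0, rose: 1, fog: 0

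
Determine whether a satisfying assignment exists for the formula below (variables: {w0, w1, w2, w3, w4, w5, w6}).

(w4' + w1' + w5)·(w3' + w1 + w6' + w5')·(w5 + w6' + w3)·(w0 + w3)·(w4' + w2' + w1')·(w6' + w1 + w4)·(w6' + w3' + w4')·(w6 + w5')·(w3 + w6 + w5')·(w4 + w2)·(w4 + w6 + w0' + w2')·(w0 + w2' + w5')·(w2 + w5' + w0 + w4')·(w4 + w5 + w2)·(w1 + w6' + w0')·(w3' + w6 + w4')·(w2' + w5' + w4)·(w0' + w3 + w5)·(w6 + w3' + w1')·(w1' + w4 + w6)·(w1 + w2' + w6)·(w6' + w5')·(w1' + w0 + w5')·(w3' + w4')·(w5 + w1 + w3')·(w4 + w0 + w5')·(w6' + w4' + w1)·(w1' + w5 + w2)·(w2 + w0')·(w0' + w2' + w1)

Suppose w0 = 0.
(w3) alone gives w3 = 1.
(w4') alone gives w4 = 0.
(w2) alone gives w2 = 1.
(w5') alone gives w5 = 0.
(w1) alone gives w1 = 1.
(w6) alone gives w6 = 1.
Every clause now holds.
A satisfying assignment: w0: 0, w1: 1, w2: 1, w3: 1, w4: 0, w5: 0, w6: 1.

Satisfiable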